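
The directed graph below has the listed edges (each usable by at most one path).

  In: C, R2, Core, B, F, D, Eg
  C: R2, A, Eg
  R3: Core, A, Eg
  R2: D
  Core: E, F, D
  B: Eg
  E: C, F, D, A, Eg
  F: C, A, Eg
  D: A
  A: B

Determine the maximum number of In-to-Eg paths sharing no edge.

Assign every edge capacity 1; by Menger, the answer equals the max flow.
Path In→Eg (+1); total 1.
Path In→C→Eg (+1); total 2.
Path In→B→Eg (+1); total 3.
Path In→F→Eg (+1); total 4.
Path In→Core→E→Eg (+1); total 5.
No residual In→Eg path; max flow = 5.
Certifying cut of size 5: {B→Eg, In→C, In→Core, In→Eg, In→F}.

5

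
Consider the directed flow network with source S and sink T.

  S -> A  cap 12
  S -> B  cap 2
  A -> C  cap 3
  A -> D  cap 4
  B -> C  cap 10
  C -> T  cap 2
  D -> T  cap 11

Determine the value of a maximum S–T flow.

6

Augment S→A→C→T: bottleneck 2, flow now 2.
Augment S→A→D→T: bottleneck 4, flow now 6.
No augmenting path remains; maximum flow = 6.
In the residual graph, reachable from S: {S, A, B, C}.
Min-cut edges: A→D (4), C→T (2); capacity 4 + 2 = 6.
This cut is saturated, so no flow can exceed 6.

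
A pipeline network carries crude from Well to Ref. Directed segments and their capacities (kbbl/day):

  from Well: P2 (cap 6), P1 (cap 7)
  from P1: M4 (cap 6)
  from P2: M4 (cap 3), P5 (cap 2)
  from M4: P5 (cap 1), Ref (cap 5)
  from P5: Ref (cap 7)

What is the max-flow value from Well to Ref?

Augment Well→P1→M4→Ref: bottleneck 5, flow now 5.
Augment Well→P2→P5→Ref: bottleneck 2, flow now 7.
Augment Well→P1→M4→P5→Ref: bottleneck 1, flow now 8.
No augmenting path remains; maximum flow = 8.
In the residual graph, reachable from Well: {Well, P1, P2, M4}.
Min-cut edges: P2→P5 (2), M4→P5 (1), M4→Ref (5); capacity 2 + 1 + 5 = 8.
This cut is saturated, so no flow can exceed 8.

8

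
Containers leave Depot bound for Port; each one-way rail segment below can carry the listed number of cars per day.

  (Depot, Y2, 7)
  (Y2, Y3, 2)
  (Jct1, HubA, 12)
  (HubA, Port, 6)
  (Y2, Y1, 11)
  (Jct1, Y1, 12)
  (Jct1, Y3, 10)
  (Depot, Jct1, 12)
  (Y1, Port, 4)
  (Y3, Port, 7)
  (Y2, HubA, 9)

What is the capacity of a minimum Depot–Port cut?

17

Augment Depot→Y2→Y1→Port: bottleneck 4, flow now 4.
Augment Depot→Y2→HubA→Port: bottleneck 3, flow now 7.
Augment Depot→Jct1→HubA→Port: bottleneck 3, flow now 10.
Augment Depot→Jct1→Y3→Port: bottleneck 7, flow now 17.
No augmenting path remains; maximum flow = 17.
By max-flow min-cut, the minimum cut capacity equals the max flow.
In the residual graph, reachable from Depot: {Depot, Y2, Jct1, Y1, HubA, Y3}.
Min-cut edges: Y1→Port (4), HubA→Port (6), Y3→Port (7); capacity 4 + 6 + 7 = 17.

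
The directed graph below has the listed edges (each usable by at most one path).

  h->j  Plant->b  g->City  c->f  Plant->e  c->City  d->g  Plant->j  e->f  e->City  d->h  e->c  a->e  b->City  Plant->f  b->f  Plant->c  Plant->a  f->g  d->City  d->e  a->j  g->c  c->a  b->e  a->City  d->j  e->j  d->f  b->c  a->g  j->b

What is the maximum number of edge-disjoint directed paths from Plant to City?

5

Assign every edge capacity 1; by Menger, the answer equals the max flow.
Path Plant→a→City (+1); total 1.
Path Plant→b→City (+1); total 2.
Path Plant→c→City (+1); total 3.
Path Plant→e→City (+1); total 4.
Path Plant→f→g→City (+1); total 5.
No residual Plant→City path; max flow = 5.
Certifying cut of size 5: {a→City, b→City, c→City, e→City, g→City}.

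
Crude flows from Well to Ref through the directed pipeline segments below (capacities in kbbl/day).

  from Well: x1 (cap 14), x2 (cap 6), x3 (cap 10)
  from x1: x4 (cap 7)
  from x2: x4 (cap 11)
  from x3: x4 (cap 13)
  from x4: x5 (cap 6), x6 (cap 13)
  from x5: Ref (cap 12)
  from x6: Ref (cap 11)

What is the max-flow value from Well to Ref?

Augment Well→x1→x4→x5→Ref: bottleneck 6, flow now 6.
Augment Well→x1→x4→x6→Ref: bottleneck 1, flow now 7.
Augment Well→x2→x4→x6→Ref: bottleneck 6, flow now 13.
Augment Well→x3→x4→x6→Ref: bottleneck 4, flow now 17.
No augmenting path remains; maximum flow = 17.
In the residual graph, reachable from Well: {Well, x1, x2, x3, x4, x6}.
Min-cut edges: x4→x5 (6), x6→Ref (11); capacity 6 + 11 = 17.
This cut is saturated, so no flow can exceed 17.

17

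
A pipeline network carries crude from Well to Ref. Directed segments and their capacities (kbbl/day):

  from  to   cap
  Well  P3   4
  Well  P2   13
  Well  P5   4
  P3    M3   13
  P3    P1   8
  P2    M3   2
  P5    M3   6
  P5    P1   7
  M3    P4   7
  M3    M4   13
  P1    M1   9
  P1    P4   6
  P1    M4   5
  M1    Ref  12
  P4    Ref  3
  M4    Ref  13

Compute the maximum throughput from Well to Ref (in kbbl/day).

Augment Well→P3→M3→P4→Ref: bottleneck 3, flow now 3.
Augment Well→P3→M3→M4→Ref: bottleneck 1, flow now 4.
Augment Well→P2→M3→M4→Ref: bottleneck 2, flow now 6.
Augment Well→P5→M3→M4→Ref: bottleneck 4, flow now 10.
No augmenting path remains; maximum flow = 10.
In the residual graph, reachable from Well: {Well, P2}.
Min-cut edges: Well→P3 (4), Well→P5 (4), P2→M3 (2); capacity 4 + 4 + 2 = 10.
This cut is saturated, so no flow can exceed 10.

10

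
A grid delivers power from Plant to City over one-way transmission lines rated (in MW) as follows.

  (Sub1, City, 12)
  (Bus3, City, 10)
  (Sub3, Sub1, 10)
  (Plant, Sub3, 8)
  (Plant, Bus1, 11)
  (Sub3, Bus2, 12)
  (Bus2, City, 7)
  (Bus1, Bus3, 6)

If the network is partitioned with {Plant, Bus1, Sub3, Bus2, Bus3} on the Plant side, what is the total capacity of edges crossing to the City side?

27

Edges leaving {Plant, Bus1, Sub3, Bus2, Bus3}: Sub3→Sub1 (10), Bus2→City (7), Bus3→City (10).
Cut capacity = 10 + 7 + 10 = 27.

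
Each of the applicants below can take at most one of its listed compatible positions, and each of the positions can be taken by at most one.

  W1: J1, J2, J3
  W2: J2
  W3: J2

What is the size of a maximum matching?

Unit-capacity flow: source→left, listed edges, right→sink; max matching = max flow.
Augmenting path W1→J1 (+1); matched 1.
Augmenting path W2→J2 (+1); matched 2.
No augmenting path remains; maximum matching = 2.
König certificate: {W1, J2} is a vertex cover of size 2 (every listed pair touches it), so no matching can be larger.

2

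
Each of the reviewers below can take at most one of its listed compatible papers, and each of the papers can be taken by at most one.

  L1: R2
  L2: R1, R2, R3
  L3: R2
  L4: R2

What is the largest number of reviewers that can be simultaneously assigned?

Unit-capacity flow: source→left, listed edges, right→sink; max matching = max flow.
Augmenting path L1→R2 (+1); matched 1.
Augmenting path L2→R1 (+1); matched 2.
No augmenting path remains; maximum matching = 2.
König certificate: {L2, R2} is a vertex cover of size 2 (every listed pair touches it), so no matching can be larger.

2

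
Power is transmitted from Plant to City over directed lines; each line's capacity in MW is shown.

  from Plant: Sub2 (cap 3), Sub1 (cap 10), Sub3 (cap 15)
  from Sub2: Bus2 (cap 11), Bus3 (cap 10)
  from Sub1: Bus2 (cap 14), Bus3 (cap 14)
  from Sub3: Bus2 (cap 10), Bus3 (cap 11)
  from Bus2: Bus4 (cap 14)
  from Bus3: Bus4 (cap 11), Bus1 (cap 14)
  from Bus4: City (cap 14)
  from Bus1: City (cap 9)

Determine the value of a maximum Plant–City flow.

Augment Plant→Sub2→Bus2→Bus4→City: bottleneck 3, flow now 3.
Augment Plant→Sub1→Bus2→Bus4→City: bottleneck 10, flow now 13.
Augment Plant→Sub3→Bus2→Bus4→City: bottleneck 1, flow now 14.
Augment Plant→Sub3→Bus3→Bus1→City: bottleneck 9, flow now 23.
No augmenting path remains; maximum flow = 23.
In the residual graph, reachable from Plant: {Plant, Sub2, Sub1, Sub3, Bus2, Bus3, Bus4, Bus1}.
Min-cut edges: Bus4→City (14), Bus1→City (9); capacity 14 + 9 = 23.
This cut is saturated, so no flow can exceed 23.

23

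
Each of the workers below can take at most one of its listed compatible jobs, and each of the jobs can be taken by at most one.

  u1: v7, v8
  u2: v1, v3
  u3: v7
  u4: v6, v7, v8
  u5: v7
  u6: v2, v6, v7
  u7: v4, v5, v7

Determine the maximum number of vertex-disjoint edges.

6

Unit-capacity flow: source→left, listed edges, right→sink; max matching = max flow.
Augmenting path u1→v7 (+1); matched 1.
Augmenting path u2→v1 (+1); matched 2.
Augmenting path u4→v6 (+1); matched 3.
Augmenting path u6→v2 (+1); matched 4.
Augmenting path u7→v4 (+1); matched 5.
Augmenting path u3→v7→u1→v8 (+1); matched 6.
No augmenting path remains; maximum matching = 6.
König certificate: {u1, u2, u4, u6, u7, v7} is a vertex cover of size 6 (every listed pair touches it), so no matching can be larger.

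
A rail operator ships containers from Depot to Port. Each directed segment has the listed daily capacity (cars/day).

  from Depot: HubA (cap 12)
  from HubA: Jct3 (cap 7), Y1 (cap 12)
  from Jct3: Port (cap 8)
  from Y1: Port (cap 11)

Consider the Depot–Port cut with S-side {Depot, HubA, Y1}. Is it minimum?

Given cut capacity: 7 + 11 = 18.
Augment Depot→HubA→Jct3→Port: bottleneck 7, flow now 7.
Augment Depot→HubA→Y1→Port: bottleneck 5, flow now 12.
No augmenting path remains; maximum flow = 12.
In the residual graph, reachable from Depot: {Depot}.
Min-cut edges: Depot→HubA (12); capacity 12 = 12.
Cut capacity 18 exceeds the max flow 12, so it is not minimum.

No — its capacity is 18, but the minimum cut has capacity 12.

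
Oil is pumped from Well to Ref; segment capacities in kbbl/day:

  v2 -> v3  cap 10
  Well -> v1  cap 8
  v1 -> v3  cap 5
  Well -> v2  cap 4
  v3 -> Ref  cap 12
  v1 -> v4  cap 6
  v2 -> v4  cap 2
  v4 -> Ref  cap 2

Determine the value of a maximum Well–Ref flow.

11

Augment Well→v1→v3→Ref: bottleneck 5, flow now 5.
Augment Well→v1→v4→Ref: bottleneck 2, flow now 7.
Augment Well→v2→v3→Ref: bottleneck 4, flow now 11.
No augmenting path remains; maximum flow = 11.
In the residual graph, reachable from Well: {Well, v1, v4}.
Min-cut edges: Well→v2 (4), v1→v3 (5), v4→Ref (2); capacity 4 + 5 + 2 = 11.
This cut is saturated, so no flow can exceed 11.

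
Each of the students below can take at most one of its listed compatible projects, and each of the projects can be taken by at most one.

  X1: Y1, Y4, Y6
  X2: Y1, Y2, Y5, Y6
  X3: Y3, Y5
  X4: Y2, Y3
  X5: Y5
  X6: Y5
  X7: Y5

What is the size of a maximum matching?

Unit-capacity flow: source→left, listed edges, right→sink; max matching = max flow.
Augmenting path X1→Y1 (+1); matched 1.
Augmenting path X2→Y2 (+1); matched 2.
Augmenting path X3→Y3 (+1); matched 3.
Augmenting path X5→Y5 (+1); matched 4.
Augmenting path X4→Y2→X2→Y6 (+1); matched 5.
No augmenting path remains; maximum matching = 5.
König certificate: {X1, X2, X3, X4, Y5} is a vertex cover of size 5 (every listed pair touches it), so no matching can be larger.

5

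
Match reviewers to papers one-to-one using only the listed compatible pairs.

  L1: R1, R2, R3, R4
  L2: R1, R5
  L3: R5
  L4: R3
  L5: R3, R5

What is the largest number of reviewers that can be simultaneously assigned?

4

Unit-capacity flow: source→left, listed edges, right→sink; max matching = max flow.
Augmenting path L1→R1 (+1); matched 1.
Augmenting path L2→R5 (+1); matched 2.
Augmenting path L4→R3 (+1); matched 3.
Augmenting path L3→R5→L2→R1→L1→R2 (+1); matched 4.
No augmenting path remains; maximum matching = 4.
König certificate: {L1, L2, R3, R5} is a vertex cover of size 4 (every listed pair touches it), so no matching can be larger.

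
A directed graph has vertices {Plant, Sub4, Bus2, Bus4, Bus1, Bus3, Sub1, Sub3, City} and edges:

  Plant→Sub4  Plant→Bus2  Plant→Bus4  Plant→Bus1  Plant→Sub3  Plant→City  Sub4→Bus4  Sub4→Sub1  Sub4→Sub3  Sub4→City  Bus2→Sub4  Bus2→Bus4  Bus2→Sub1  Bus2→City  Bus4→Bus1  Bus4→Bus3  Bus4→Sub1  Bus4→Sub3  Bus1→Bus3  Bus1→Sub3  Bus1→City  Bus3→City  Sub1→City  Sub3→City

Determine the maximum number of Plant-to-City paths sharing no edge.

6

Assign every edge capacity 1; by Menger, the answer equals the max flow.
Path Plant→City (+1); total 1.
Path Plant→Sub4→City (+1); total 2.
Path Plant→Bus2→City (+1); total 3.
Path Plant→Bus1→City (+1); total 4.
Path Plant→Sub3→City (+1); total 5.
Path Plant→Bus4→Bus3→City (+1); total 6.
No residual Plant→City path; max flow = 6.
Certifying cut of size 6: {Plant→Bus1, Plant→Bus2, Plant→Bus4, Plant→City, Plant→Sub3, Plant→Sub4}.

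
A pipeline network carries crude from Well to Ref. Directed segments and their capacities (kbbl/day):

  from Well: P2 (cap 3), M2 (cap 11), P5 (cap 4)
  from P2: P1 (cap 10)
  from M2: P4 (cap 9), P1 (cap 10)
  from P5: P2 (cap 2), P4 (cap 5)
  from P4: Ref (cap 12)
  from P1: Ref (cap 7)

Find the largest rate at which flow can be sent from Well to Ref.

18

Augment Well→P2→P1→Ref: bottleneck 3, flow now 3.
Augment Well→M2→P4→Ref: bottleneck 9, flow now 12.
Augment Well→M2→P1→Ref: bottleneck 2, flow now 14.
Augment Well→P5→P4→Ref: bottleneck 3, flow now 17.
Augment Well→P5→P2→P1→Ref: bottleneck 1, flow now 18.
No augmenting path remains; maximum flow = 18.
In the residual graph, reachable from Well: {Well}.
Min-cut edges: Well→P2 (3), Well→M2 (11), Well→P5 (4); capacity 3 + 11 + 4 = 18.
This cut is saturated, so no flow can exceed 18.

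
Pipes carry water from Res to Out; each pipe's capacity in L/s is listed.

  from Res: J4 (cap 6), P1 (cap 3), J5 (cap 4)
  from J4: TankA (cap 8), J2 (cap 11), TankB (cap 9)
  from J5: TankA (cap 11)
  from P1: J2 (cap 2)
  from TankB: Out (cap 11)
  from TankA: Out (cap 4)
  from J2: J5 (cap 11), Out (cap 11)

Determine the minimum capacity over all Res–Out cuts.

Augment Res→J4→TankB→Out: bottleneck 6, flow now 6.
Augment Res→J5→TankA→Out: bottleneck 4, flow now 10.
Augment Res→P1→J2→Out: bottleneck 2, flow now 12.
No augmenting path remains; maximum flow = 12.
By max-flow min-cut, the minimum cut capacity equals the max flow.
In the residual graph, reachable from Res: {Res, P1}.
Min-cut edges: Res→J4 (6), Res→J5 (4), P1→J2 (2); capacity 6 + 4 + 2 = 12.

12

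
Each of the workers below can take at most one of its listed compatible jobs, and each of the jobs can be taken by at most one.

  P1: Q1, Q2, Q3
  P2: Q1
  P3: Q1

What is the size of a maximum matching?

Unit-capacity flow: source→left, listed edges, right→sink; max matching = max flow.
Augmenting path P1→Q1 (+1); matched 1.
Augmenting path P2→Q1→P1→Q2 (+1); matched 2.
No augmenting path remains; maximum matching = 2.
König certificate: {P1, Q1} is a vertex cover of size 2 (every listed pair touches it), so no matching can be larger.

2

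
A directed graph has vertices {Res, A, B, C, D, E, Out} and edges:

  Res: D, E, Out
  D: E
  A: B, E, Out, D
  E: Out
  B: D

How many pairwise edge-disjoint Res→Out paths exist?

2

Assign every edge capacity 1; by Menger, the answer equals the max flow.
Path Res→Out (+1); total 1.
Path Res→E→Out (+1); total 2.
No residual Res→Out path; max flow = 2.
Certifying cut of size 2: {E→Out, Res→Out}.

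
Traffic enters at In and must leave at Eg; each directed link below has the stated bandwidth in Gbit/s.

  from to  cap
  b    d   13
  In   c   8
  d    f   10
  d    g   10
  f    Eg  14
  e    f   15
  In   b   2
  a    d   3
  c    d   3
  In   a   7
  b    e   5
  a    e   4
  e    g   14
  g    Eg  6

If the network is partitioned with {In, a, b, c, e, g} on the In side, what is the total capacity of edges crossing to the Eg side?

40

Edges leaving {In, a, b, c, e, g}: a→d (3), b→d (13), c→d (3), e→f (15), g→Eg (6).
Cut capacity = 3 + 13 + 3 + 15 + 6 = 40.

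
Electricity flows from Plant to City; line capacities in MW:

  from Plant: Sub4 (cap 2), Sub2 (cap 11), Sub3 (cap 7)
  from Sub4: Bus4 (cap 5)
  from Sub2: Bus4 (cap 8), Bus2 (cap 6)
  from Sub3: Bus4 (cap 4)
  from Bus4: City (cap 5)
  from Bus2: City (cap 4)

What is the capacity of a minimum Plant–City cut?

9

Augment Plant→Sub4→Bus4→City: bottleneck 2, flow now 2.
Augment Plant→Sub2→Bus4→City: bottleneck 3, flow now 5.
Augment Plant→Sub2→Bus2→City: bottleneck 4, flow now 9.
No augmenting path remains; maximum flow = 9.
By max-flow min-cut, the minimum cut capacity equals the max flow.
In the residual graph, reachable from Plant: {Plant, Sub4, Sub2, Sub3, Bus4, Bus2}.
Min-cut edges: Bus4→City (5), Bus2→City (4); capacity 5 + 4 = 9.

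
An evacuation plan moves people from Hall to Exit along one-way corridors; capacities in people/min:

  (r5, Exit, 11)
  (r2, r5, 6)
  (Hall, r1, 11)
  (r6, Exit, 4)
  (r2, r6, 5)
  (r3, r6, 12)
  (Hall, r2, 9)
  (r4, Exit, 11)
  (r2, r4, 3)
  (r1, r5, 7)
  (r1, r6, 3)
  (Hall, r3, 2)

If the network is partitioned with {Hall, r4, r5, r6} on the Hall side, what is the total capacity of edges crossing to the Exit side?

Edges leaving {Hall, r4, r5, r6}: Hall→r1 (11), Hall→r2 (9), Hall→r3 (2), r4→Exit (11), r5→Exit (11), r6→Exit (4).
Cut capacity = 11 + 9 + 2 + 11 + 11 + 4 = 48.

48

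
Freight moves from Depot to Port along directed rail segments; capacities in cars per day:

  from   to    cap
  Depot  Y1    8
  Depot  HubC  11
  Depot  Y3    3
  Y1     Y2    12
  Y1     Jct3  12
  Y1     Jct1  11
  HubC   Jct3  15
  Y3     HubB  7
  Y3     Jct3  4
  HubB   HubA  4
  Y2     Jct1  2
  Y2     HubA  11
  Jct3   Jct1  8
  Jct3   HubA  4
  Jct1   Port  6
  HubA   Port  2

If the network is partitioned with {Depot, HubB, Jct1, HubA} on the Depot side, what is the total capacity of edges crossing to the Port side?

Edges leaving {Depot, HubB, Jct1, HubA}: Depot→Y1 (8), Depot→HubC (11), Depot→Y3 (3), Jct1→Port (6), HubA→Port (2).
Cut capacity = 8 + 11 + 3 + 6 + 2 = 30.

30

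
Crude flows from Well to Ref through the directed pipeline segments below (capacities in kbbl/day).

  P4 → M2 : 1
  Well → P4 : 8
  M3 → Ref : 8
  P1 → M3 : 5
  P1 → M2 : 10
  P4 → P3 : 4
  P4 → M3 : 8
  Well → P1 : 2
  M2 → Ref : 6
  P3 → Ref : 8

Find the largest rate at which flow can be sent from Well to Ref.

10

Augment Well→P1→M2→Ref: bottleneck 2, flow now 2.
Augment Well→P4→M2→Ref: bottleneck 1, flow now 3.
Augment Well→P4→P3→Ref: bottleneck 4, flow now 7.
Augment Well→P4→M3→Ref: bottleneck 3, flow now 10.
No augmenting path remains; maximum flow = 10.
In the residual graph, reachable from Well: {Well}.
Min-cut edges: Well→P1 (2), Well→P4 (8); capacity 2 + 8 = 10.
This cut is saturated, so no flow can exceed 10.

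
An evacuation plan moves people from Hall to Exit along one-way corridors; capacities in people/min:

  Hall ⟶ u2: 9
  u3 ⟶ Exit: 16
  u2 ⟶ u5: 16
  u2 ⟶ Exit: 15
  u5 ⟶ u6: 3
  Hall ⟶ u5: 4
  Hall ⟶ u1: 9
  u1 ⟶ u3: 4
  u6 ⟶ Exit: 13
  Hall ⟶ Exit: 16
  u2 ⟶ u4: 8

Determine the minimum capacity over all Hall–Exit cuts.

32

Augment Hall→Exit: bottleneck 16, flow now 16.
Augment Hall→u2→Exit: bottleneck 9, flow now 25.
Augment Hall→u1→u3→Exit: bottleneck 4, flow now 29.
Augment Hall→u5→u6→Exit: bottleneck 3, flow now 32.
No augmenting path remains; maximum flow = 32.
By max-flow min-cut, the minimum cut capacity equals the max flow.
In the residual graph, reachable from Hall: {Hall, u1, u5}.
Min-cut edges: Hall→u2 (9), Hall→Exit (16), u1→u3 (4), u5→u6 (3); capacity 9 + 16 + 4 + 3 = 32.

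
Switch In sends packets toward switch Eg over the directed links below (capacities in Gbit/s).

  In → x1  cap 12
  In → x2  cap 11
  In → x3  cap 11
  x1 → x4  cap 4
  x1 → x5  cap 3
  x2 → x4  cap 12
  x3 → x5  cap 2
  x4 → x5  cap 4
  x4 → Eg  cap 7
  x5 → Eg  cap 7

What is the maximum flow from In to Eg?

Augment In→x1→x4→Eg: bottleneck 4, flow now 4.
Augment In→x1→x5→Eg: bottleneck 3, flow now 7.
Augment In→x2→x4→Eg: bottleneck 3, flow now 10.
Augment In→x3→x5→Eg: bottleneck 2, flow now 12.
Augment In→x2→x4→x5→Eg: bottleneck 2, flow now 14.
No augmenting path remains; maximum flow = 14.
In the residual graph, reachable from In: {In, x1, x2, x3, x4, x5}.
Min-cut edges: x4→Eg (7), x5→Eg (7); capacity 7 + 7 = 14.
This cut is saturated, so no flow can exceed 14.

14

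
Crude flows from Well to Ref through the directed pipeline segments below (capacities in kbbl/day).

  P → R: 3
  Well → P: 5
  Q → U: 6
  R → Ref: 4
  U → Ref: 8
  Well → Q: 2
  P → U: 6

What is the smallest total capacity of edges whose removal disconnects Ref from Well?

Augment Well→P→R→Ref: bottleneck 3, flow now 3.
Augment Well→P→U→Ref: bottleneck 2, flow now 5.
Augment Well→Q→U→Ref: bottleneck 2, flow now 7.
No augmenting path remains; maximum flow = 7.
By max-flow min-cut, the minimum cut capacity equals the max flow.
In the residual graph, reachable from Well: {Well}.
Min-cut edges: Well→P (5), Well→Q (2); capacity 5 + 2 = 7.

7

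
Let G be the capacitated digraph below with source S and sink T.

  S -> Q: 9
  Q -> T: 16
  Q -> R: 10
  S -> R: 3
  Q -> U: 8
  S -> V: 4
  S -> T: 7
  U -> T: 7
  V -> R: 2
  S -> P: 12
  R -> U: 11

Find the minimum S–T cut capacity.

Augment S→T: bottleneck 7, flow now 7.
Augment S→Q→T: bottleneck 9, flow now 16.
Augment S→R→U→T: bottleneck 3, flow now 19.
Augment S→V→R→U→T: bottleneck 2, flow now 21.
No augmenting path remains; maximum flow = 21.
By max-flow min-cut, the minimum cut capacity equals the max flow.
In the residual graph, reachable from S: {S, P, V}.
Min-cut edges: S→Q (9), S→R (3), S→T (7), V→R (2); capacity 9 + 3 + 7 + 2 = 21.

21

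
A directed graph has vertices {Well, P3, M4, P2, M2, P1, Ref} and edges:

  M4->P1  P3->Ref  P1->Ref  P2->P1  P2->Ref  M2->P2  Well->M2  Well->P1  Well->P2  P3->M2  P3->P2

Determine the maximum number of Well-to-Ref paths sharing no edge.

Assign every edge capacity 1; by Menger, the answer equals the max flow.
Path Well→P2→Ref (+1); total 1.
Path Well→P1→Ref (+1); total 2.
No residual Well→Ref path; max flow = 2.
Certifying cut of size 2: {P1→Ref, P2→Ref}.

2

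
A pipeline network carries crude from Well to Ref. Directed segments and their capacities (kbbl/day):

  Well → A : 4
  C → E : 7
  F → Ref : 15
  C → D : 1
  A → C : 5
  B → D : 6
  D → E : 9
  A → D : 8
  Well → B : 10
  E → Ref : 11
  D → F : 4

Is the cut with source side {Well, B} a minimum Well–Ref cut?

Yes — it is a minimum cut (capacity 10).

Given cut capacity: 4 + 6 = 10.
Augment Well→A→C→E→Ref: bottleneck 4, flow now 4.
Augment Well→B→D→E→Ref: bottleneck 6, flow now 10.
No augmenting path remains; maximum flow = 10.
Cut capacity 10 equals the max flow, so it is a minimum cut.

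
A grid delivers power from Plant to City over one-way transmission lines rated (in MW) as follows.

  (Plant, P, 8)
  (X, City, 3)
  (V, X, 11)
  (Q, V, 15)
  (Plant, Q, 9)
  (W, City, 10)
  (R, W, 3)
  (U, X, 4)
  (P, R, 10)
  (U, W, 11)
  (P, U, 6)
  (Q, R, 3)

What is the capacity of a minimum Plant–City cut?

Augment Plant→P→R→W→City: bottleneck 3, flow now 3.
Augment Plant→P→U→W→City: bottleneck 5, flow now 8.
Augment Plant→Q→V→X→City: bottleneck 3, flow now 11.
Augment Plant→Q→R→P→U→W→City: bottleneck 1, flow now 12. (uses reverse residual edge)
No augmenting path remains; maximum flow = 12.
By max-flow min-cut, the minimum cut capacity equals the max flow.
In the residual graph, reachable from Plant: {Plant, P, Q, R, V, X}.
Min-cut edges: P→U (6), R→W (3), X→City (3); capacity 6 + 3 + 3 = 12.

12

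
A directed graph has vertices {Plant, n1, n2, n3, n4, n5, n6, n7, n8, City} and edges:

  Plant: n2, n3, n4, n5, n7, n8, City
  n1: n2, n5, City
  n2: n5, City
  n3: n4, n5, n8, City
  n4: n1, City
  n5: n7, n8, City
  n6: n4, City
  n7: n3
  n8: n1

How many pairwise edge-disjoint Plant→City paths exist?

6

Assign every edge capacity 1; by Menger, the answer equals the max flow.
Path Plant→City (+1); total 1.
Path Plant→n2→City (+1); total 2.
Path Plant→n3→City (+1); total 3.
Path Plant→n4→City (+1); total 4.
Path Plant→n5→City (+1); total 5.
Path Plant→n8→n1→City (+1); total 6.
No residual Plant→City path; max flow = 6.
Certifying cut of size 6: {Plant→City, n1→City, n2→City, n3→City, n4→City, n5→City}.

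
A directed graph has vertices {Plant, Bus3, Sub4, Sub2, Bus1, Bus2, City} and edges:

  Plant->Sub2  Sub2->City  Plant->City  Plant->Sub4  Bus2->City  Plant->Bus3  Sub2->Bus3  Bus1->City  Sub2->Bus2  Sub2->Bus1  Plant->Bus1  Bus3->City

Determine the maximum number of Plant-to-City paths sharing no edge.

4

Assign every edge capacity 1; by Menger, the answer equals the max flow.
Path Plant→City (+1); total 1.
Path Plant→Bus3→City (+1); total 2.
Path Plant→Sub2→City (+1); total 3.
Path Plant→Bus1→City (+1); total 4.
No residual Plant→City path; max flow = 4.
Certifying cut of size 4: {Plant→Bus1, Plant→Bus3, Plant→City, Plant→Sub2}.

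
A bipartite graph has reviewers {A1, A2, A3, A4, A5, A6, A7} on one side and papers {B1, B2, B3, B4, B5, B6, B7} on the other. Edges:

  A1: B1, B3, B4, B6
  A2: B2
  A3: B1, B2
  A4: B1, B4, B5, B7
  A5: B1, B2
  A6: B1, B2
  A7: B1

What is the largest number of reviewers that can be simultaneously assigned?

Unit-capacity flow: source→left, listed edges, right→sink; max matching = max flow.
Augmenting path A1→B1 (+1); matched 1.
Augmenting path A2→B2 (+1); matched 2.
Augmenting path A4→B4 (+1); matched 3.
Augmenting path A3→B1→A1→B3 (+1); matched 4.
No augmenting path remains; maximum matching = 4.
König certificate: {A1, A4, B1, B2} is a vertex cover of size 4 (every listed pair touches it), so no matching can be larger.

4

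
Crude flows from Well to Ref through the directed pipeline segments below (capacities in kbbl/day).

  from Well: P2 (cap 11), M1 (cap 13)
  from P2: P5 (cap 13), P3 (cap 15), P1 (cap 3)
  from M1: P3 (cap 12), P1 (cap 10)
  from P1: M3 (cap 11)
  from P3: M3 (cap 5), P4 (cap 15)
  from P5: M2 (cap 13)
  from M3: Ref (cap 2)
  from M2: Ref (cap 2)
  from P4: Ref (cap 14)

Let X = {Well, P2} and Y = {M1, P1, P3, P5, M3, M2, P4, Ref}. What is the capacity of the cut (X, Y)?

Edges leaving {Well, P2}: Well→M1 (13), P2→P1 (3), P2→P3 (15), P2→P5 (13).
Cut capacity = 13 + 3 + 15 + 13 = 44.

44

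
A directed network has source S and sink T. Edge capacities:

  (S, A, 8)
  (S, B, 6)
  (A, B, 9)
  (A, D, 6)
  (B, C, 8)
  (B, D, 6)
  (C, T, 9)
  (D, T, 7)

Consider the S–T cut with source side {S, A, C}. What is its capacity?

Edges leaving {S, A, C}: S→B (6), A→B (9), A→D (6), C→T (9).
Cut capacity = 6 + 9 + 6 + 9 = 30.

30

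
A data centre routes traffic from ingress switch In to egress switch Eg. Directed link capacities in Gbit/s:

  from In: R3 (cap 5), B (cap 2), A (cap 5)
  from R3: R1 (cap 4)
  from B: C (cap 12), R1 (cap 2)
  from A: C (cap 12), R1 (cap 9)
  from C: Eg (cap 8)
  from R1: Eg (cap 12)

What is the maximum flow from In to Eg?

Augment In→R3→R1→Eg: bottleneck 4, flow now 4.
Augment In→B→C→Eg: bottleneck 2, flow now 6.
Augment In→A→C→Eg: bottleneck 5, flow now 11.
No augmenting path remains; maximum flow = 11.
In the residual graph, reachable from In: {In, R3}.
Min-cut edges: In→B (2), In→A (5), R3→R1 (4); capacity 2 + 5 + 4 = 11.
This cut is saturated, so no flow can exceed 11.

11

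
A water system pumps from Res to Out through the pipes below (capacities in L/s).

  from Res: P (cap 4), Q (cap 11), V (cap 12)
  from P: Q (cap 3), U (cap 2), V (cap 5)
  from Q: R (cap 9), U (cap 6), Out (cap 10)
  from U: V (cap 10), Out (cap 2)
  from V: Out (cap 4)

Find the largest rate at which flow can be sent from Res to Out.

Augment Res→Q→Out: bottleneck 10, flow now 10.
Augment Res→V→Out: bottleneck 4, flow now 14.
Augment Res→P→U→Out: bottleneck 2, flow now 16.
No augmenting path remains; maximum flow = 16.
In the residual graph, reachable from Res: {Res, P, Q, R, U, V}.
Min-cut edges: Q→Out (10), U→Out (2), V→Out (4); capacity 10 + 2 + 4 = 16.
This cut is saturated, so no flow can exceed 16.

16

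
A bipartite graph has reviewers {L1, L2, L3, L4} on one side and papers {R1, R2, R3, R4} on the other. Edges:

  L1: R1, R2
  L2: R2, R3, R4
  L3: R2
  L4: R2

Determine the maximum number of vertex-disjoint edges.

3

Unit-capacity flow: source→left, listed edges, right→sink; max matching = max flow.
Augmenting path L1→R1 (+1); matched 1.
Augmenting path L2→R2 (+1); matched 2.
Augmenting path L3→R2→L2→R3 (+1); matched 3.
No augmenting path remains; maximum matching = 3.
König certificate: {L1, L2, R2} is a vertex cover of size 3 (every listed pair touches it), so no matching can be larger.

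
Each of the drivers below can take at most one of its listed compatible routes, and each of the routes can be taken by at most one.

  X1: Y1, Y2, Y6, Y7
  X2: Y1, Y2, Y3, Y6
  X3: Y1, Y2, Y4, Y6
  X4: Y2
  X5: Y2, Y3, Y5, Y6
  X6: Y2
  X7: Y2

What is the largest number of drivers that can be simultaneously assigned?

Unit-capacity flow: source→left, listed edges, right→sink; max matching = max flow.
Augmenting path X1→Y1 (+1); matched 1.
Augmenting path X2→Y2 (+1); matched 2.
Augmenting path X3→Y4 (+1); matched 3.
Augmenting path X5→Y3 (+1); matched 4.
Augmenting path X4→Y2→X2→Y6 (+1); matched 5.
No augmenting path remains; maximum matching = 5.
König certificate: {X1, X2, X3, X5, Y2} is a vertex cover of size 5 (every listed pair touches it), so no matching can be larger.

5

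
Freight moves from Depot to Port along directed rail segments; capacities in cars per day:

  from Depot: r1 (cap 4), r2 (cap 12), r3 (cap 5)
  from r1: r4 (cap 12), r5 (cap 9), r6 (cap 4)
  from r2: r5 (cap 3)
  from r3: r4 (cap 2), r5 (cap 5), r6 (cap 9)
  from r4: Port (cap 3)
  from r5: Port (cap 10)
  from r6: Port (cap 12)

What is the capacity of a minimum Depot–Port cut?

Augment Depot→r1→r4→Port: bottleneck 3, flow now 3.
Augment Depot→r1→r5→Port: bottleneck 1, flow now 4.
Augment Depot→r2→r5→Port: bottleneck 3, flow now 7.
Augment Depot→r3→r5→Port: bottleneck 5, flow now 12.
No augmenting path remains; maximum flow = 12.
By max-flow min-cut, the minimum cut capacity equals the max flow.
In the residual graph, reachable from Depot: {Depot, r2}.
Min-cut edges: Depot→r1 (4), Depot→r3 (5), r2→r5 (3); capacity 4 + 5 + 3 = 12.

12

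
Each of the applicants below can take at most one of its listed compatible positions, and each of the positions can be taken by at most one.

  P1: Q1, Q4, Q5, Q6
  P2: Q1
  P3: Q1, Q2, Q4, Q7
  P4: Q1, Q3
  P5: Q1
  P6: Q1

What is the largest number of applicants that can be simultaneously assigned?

Unit-capacity flow: source→left, listed edges, right→sink; max matching = max flow.
Augmenting path P1→Q1 (+1); matched 1.
Augmenting path P3→Q2 (+1); matched 2.
Augmenting path P4→Q3 (+1); matched 3.
Augmenting path P2→Q1→P1→Q4 (+1); matched 4.
No augmenting path remains; maximum matching = 4.
König certificate: {P1, P3, P4, Q1} is a vertex cover of size 4 (every listed pair touches it), so no matching can be larger.

4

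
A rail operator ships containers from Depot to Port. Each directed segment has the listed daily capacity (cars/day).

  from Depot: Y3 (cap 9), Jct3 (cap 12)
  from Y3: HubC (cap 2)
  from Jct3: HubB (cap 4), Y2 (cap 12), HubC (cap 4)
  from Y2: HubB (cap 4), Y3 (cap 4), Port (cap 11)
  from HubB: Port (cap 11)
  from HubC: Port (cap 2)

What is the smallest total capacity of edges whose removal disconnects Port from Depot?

14

Augment Depot→Y3→HubC→Port: bottleneck 2, flow now 2.
Augment Depot→Jct3→Y2→Port: bottleneck 11, flow now 13.
Augment Depot→Jct3→HubB→Port: bottleneck 1, flow now 14.
No augmenting path remains; maximum flow = 14.
By max-flow min-cut, the minimum cut capacity equals the max flow.
In the residual graph, reachable from Depot: {Depot, Y3}.
Min-cut edges: Depot→Jct3 (12), Y3→HubC (2); capacity 12 + 2 = 14.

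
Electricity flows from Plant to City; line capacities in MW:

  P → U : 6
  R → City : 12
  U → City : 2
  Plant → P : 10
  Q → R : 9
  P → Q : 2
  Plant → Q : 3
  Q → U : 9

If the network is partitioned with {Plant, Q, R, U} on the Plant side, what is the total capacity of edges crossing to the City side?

Edges leaving {Plant, Q, R, U}: Plant→P (10), R→City (12), U→City (2).
Cut capacity = 10 + 12 + 2 = 24.

24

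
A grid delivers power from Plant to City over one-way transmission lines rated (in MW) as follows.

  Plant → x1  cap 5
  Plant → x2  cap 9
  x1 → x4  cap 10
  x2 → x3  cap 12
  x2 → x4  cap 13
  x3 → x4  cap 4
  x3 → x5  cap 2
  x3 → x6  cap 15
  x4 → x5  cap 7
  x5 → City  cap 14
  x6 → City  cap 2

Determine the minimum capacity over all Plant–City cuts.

11

Augment Plant→x1→x4→x5→City: bottleneck 5, flow now 5.
Augment Plant→x2→x3→x5→City: bottleneck 2, flow now 7.
Augment Plant→x2→x3→x6→City: bottleneck 2, flow now 9.
Augment Plant→x2→x4→x5→City: bottleneck 2, flow now 11.
No augmenting path remains; maximum flow = 11.
By max-flow min-cut, the minimum cut capacity equals the max flow.
In the residual graph, reachable from Plant: {Plant, x1, x2, x3, x4, x6}.
Min-cut edges: x3→x5 (2), x4→x5 (7), x6→City (2); capacity 2 + 7 + 2 = 11.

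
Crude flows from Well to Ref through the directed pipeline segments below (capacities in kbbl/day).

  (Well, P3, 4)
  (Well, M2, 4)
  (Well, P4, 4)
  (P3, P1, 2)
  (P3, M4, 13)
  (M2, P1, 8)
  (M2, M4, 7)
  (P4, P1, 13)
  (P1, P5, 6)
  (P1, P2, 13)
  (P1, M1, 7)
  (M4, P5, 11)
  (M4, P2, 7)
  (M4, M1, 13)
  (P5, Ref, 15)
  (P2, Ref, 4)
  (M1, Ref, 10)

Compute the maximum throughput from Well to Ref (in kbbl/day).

12

Augment Well→P3→P1→P5→Ref: bottleneck 2, flow now 2.
Augment Well→P3→M4→P5→Ref: bottleneck 2, flow now 4.
Augment Well→M2→P1→P5→Ref: bottleneck 4, flow now 8.
Augment Well→P4→P1→P2→Ref: bottleneck 4, flow now 12.
No augmenting path remains; maximum flow = 12.
In the residual graph, reachable from Well: {Well}.
Min-cut edges: Well→P3 (4), Well→M2 (4), Well→P4 (4); capacity 4 + 4 + 4 = 12.
This cut is saturated, so no flow can exceed 12.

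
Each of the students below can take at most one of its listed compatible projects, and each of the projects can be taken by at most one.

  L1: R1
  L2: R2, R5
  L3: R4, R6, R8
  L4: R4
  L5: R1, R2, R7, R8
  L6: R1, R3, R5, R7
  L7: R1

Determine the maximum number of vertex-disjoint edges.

Unit-capacity flow: source→left, listed edges, right→sink; max matching = max flow.
Augmenting path L1→R1 (+1); matched 1.
Augmenting path L2→R2 (+1); matched 2.
Augmenting path L3→R4 (+1); matched 3.
Augmenting path L5→R7 (+1); matched 4.
Augmenting path L6→R3 (+1); matched 5.
Augmenting path L4→R4→L3→R6 (+1); matched 6.
No augmenting path remains; maximum matching = 6.
König certificate: {L2, L3, L4, L5, L6, R1} is a vertex cover of size 6 (every listed pair touches it), so no matching can be larger.

6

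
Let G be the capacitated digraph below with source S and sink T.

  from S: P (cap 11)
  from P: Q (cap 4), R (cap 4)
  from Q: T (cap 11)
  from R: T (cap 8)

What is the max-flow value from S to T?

8

Augment S→P→Q→T: bottleneck 4, flow now 4.
Augment S→P→R→T: bottleneck 4, flow now 8.
No augmenting path remains; maximum flow = 8.
In the residual graph, reachable from S: {S, P}.
Min-cut edges: P→Q (4), P→R (4); capacity 4 + 4 = 8.
This cut is saturated, so no flow can exceed 8.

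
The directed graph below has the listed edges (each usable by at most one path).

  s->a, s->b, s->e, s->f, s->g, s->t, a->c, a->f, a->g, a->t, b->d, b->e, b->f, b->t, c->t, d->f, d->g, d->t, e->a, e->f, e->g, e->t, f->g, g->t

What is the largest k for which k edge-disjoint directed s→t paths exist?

Assign every edge capacity 1; by Menger, the answer equals the max flow.
Path s→t (+1); total 1.
Path s→a→t (+1); total 2.
Path s→b→t (+1); total 3.
Path s→e→t (+1); total 4.
Path s→g→t (+1); total 5.
No residual s→t path; max flow = 5.
Certifying cut of size 5: {g→t, s→a, s→b, s→e, s→t}.

5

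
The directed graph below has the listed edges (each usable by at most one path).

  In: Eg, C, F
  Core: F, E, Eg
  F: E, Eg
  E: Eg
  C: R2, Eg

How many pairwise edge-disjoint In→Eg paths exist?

Assign every edge capacity 1; by Menger, the answer equals the max flow.
Path In→Eg (+1); total 1.
Path In→C→Eg (+1); total 2.
Path In→F→Eg (+1); total 3.
No residual In→Eg path; max flow = 3.
Certifying cut of size 3: {In→C, In→Eg, In→F}.

3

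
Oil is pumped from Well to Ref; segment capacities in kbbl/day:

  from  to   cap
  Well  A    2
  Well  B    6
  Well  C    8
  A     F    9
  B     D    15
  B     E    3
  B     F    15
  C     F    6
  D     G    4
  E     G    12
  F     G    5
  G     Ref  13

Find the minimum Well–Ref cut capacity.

Augment Well→A→F→G→Ref: bottleneck 2, flow now 2.
Augment Well→B→D→G→Ref: bottleneck 4, flow now 6.
Augment Well→B→E→G→Ref: bottleneck 2, flow now 8.
Augment Well→C→F→G→Ref: bottleneck 3, flow now 11.
No augmenting path remains; maximum flow = 11.
By max-flow min-cut, the minimum cut capacity equals the max flow.
In the residual graph, reachable from Well: {Well, A, C, F}.
Min-cut edges: Well→B (6), F→G (5); capacity 6 + 5 = 11.

11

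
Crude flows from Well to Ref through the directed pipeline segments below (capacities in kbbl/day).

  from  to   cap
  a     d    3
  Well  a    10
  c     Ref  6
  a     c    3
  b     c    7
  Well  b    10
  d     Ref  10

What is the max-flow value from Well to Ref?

9

Augment Well→a→c→Ref: bottleneck 3, flow now 3.
Augment Well→a→d→Ref: bottleneck 3, flow now 6.
Augment Well→b→c→Ref: bottleneck 3, flow now 9.
No augmenting path remains; maximum flow = 9.
In the residual graph, reachable from Well: {Well, a, b, c}.
Min-cut edges: a→d (3), c→Ref (6); capacity 3 + 6 = 9.
This cut is saturated, so no flow can exceed 9.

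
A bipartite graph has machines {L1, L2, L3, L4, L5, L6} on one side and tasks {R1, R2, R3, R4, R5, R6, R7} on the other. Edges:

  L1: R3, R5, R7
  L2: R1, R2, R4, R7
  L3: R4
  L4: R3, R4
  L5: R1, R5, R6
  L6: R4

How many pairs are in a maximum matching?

5

Unit-capacity flow: source→left, listed edges, right→sink; max matching = max flow.
Augmenting path L1→R3 (+1); matched 1.
Augmenting path L2→R1 (+1); matched 2.
Augmenting path L3→R4 (+1); matched 3.
Augmenting path L5→R5 (+1); matched 4.
Augmenting path L4→R3→L1→R7 (+1); matched 5.
No augmenting path remains; maximum matching = 5.
König certificate: {L1, L2, L4, L5, R4} is a vertex cover of size 5 (every listed pair touches it), so no matching can be larger.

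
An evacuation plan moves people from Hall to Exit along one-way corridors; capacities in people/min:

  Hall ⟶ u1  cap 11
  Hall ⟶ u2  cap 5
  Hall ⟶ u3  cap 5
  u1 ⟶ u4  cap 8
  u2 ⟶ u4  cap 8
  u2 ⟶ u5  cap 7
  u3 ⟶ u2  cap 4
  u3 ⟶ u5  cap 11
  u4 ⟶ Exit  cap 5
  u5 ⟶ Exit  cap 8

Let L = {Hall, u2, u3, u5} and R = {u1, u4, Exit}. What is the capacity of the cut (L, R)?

Edges leaving {Hall, u2, u3, u5}: Hall→u1 (11), u2→u4 (8), u5→Exit (8).
Cut capacity = 11 + 8 + 8 = 27.

27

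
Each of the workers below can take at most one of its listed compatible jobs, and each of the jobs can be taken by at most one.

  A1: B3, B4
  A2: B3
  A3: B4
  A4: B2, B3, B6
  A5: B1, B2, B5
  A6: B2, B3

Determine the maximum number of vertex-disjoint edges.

Unit-capacity flow: source→left, listed edges, right→sink; max matching = max flow.
Augmenting path A1→B3 (+1); matched 1.
Augmenting path A3→B4 (+1); matched 2.
Augmenting path A4→B2 (+1); matched 3.
Augmenting path A5→B1 (+1); matched 4.
Augmenting path A6→B2→A4→B6 (+1); matched 5.
No augmenting path remains; maximum matching = 5.
König certificate: {A4, A5, A6, B3, B4} is a vertex cover of size 5 (every listed pair touches it), so no matching can be larger.

5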